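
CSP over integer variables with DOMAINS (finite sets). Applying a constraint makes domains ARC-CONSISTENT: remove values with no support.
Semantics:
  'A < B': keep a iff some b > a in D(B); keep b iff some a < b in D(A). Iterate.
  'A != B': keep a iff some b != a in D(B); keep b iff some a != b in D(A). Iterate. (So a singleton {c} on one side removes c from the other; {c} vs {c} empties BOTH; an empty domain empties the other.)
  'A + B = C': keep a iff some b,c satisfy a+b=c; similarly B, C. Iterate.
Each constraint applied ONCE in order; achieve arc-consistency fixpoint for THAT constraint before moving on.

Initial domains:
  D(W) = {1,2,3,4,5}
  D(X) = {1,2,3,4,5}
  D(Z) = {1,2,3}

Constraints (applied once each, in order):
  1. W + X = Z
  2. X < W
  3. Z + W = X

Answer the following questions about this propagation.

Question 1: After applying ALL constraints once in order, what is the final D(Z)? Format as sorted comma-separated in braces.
Constraint 1 (W + X = Z) on D(W)={1,2,3,4,5} D(X)={1,2,3,4,5} D(Z)={1,2,3}: W {1,2,3,4,5}->{1,2}; X {1,2,3,4,5}->{1,2}; Z {1,2,3}->{2,3}
Constraint 2 (X < W) on D(X)={1,2} D(W)={1,2}: X {1,2}->{1}; W {1,2}->{2}
Constraint 3 (Z + W = X) on D(Z)={2,3} D(W)={2} D(X)={1}: Z {2,3}->{}; W {2}->{}; X {1}->{}
So after all 3 constraints: D(Z) = {}

Answer: {}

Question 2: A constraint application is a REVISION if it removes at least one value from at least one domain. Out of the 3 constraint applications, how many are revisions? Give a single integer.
Constraint 1 (W + X = Z) on D(W)={1,2,3,4,5} D(X)={1,2,3,4,5} D(Z)={1,2,3}: W {1,2,3,4,5}->{1,2}; X {1,2,3,4,5}->{1,2}; Z {1,2,3}->{2,3} => REVISION
Constraint 2 (X < W) on D(X)={1,2} D(W)={1,2}: X {1,2}->{1}; W {1,2}->{2} => REVISION
Constraint 3 (Z + W = X) on D(Z)={2,3} D(W)={2} D(X)={1}: Z {2,3}->{}; W {2}->{}; X {1}->{} => REVISION
Total revisions = 3

Answer: 3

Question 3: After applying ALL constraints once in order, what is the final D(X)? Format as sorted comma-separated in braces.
Answer: {}

Derivation:
Constraint 1 (W + X = Z) on D(W)={1,2,3,4,5} D(X)={1,2,3,4,5} D(Z)={1,2,3}: W {1,2,3,4,5}->{1,2}; X {1,2,3,4,5}->{1,2}; Z {1,2,3}->{2,3}
Constraint 2 (X < W) on D(X)={1,2} D(W)={1,2}: X {1,2}->{1}; W {1,2}->{2}
Constraint 3 (Z + W = X) on D(Z)={2,3} D(W)={2} D(X)={1}: Z {2,3}->{}; W {2}->{}; X {1}->{}
So after all 3 constraints: D(X) = {}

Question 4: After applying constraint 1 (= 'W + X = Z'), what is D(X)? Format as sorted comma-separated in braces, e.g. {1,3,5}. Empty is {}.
Constraint 1 (W + X = Z) on D(W)={1,2,3,4,5} D(X)={1,2,3,4,5} D(Z)={1,2,3}: W {1,2,3,4,5}->{1,2}; X {1,2,3,4,5}->{1,2}; Z {1,2,3}->{2,3}
So after constraint 1: D(X) = {1,2}

Answer: {1,2}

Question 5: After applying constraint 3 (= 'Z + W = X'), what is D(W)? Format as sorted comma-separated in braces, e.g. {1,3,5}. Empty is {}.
Answer: {}

Derivation:
Constraint 1 (W + X = Z) on D(W)={1,2,3,4,5} D(X)={1,2,3,4,5} D(Z)={1,2,3}: W {1,2,3,4,5}->{1,2}; X {1,2,3,4,5}->{1,2}; Z {1,2,3}->{2,3}
Constraint 2 (X < W) on D(X)={1,2} D(W)={1,2}: X {1,2}->{1}; W {1,2}->{2}
Constraint 3 (Z + W = X) on D(Z)={2,3} D(W)={2} D(X)={1}: Z {2,3}->{}; W {2}->{}; X {1}->{}
So after constraint 3: D(W) = {}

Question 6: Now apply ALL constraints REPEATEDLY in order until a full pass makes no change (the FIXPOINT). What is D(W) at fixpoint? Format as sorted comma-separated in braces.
Answer: {}

Derivation:
pass 0 (initial): D(W)={1,2,3,4,5}
pass 1: W {1,2,3,4,5}->{}; X {1,2,3,4,5}->{}; Z {1,2,3}->{}
pass 2: no change
Fixpoint after 2 passes: D(W) = {}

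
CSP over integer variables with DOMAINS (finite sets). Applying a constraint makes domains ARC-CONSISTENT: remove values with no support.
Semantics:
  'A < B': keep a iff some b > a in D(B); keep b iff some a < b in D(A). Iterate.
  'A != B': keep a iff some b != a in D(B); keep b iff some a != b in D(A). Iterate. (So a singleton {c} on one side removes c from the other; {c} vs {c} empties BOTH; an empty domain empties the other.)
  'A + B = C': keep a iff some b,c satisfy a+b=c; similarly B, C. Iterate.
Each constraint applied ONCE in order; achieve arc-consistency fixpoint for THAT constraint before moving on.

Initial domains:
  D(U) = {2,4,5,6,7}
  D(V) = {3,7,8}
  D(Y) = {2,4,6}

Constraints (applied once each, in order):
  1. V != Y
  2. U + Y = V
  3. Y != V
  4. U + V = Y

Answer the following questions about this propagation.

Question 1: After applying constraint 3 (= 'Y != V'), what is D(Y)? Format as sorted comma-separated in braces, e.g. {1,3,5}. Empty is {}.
Answer: {2,4,6}

Derivation:
Constraint 1 (V != Y) on D(V)={3,7,8} D(Y)={2,4,6}: no change
Constraint 2 (U + Y = V) on D(U)={2,4,5,6,7} D(Y)={2,4,6} D(V)={3,7,8}: U {2,4,5,6,7}->{2,4,5,6}; V {3,7,8}->{7,8}
Constraint 3 (Y != V) on D(Y)={2,4,6} D(V)={7,8}: no change
So after constraint 3: D(Y) = {2,4,6}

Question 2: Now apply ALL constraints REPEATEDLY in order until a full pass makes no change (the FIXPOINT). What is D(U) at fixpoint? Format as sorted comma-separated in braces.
Answer: {}

Derivation:
pass 0 (initial): D(U)={2,4,5,6,7}
pass 1: U {2,4,5,6,7}->{}; V {3,7,8}->{}; Y {2,4,6}->{}
pass 2: no change
Fixpoint after 2 passes: D(U) = {}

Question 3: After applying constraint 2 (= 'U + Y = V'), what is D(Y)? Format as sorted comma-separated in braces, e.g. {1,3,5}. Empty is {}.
Constraint 1 (V != Y) on D(V)={3,7,8} D(Y)={2,4,6}: no change
Constraint 2 (U + Y = V) on D(U)={2,4,5,6,7} D(Y)={2,4,6} D(V)={3,7,8}: U {2,4,5,6,7}->{2,4,5,6}; V {3,7,8}->{7,8}
So after constraint 2: D(Y) = {2,4,6}

Answer: {2,4,6}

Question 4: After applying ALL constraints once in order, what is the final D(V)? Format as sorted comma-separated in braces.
Constraint 1 (V != Y) on D(V)={3,7,8} D(Y)={2,4,6}: no change
Constraint 2 (U + Y = V) on D(U)={2,4,5,6,7} D(Y)={2,4,6} D(V)={3,7,8}: U {2,4,5,6,7}->{2,4,5,6}; V {3,7,8}->{7,8}
Constraint 3 (Y != V) on D(Y)={2,4,6} D(V)={7,8}: no change
Constraint 4 (U + V = Y) on D(U)={2,4,5,6} D(V)={7,8} D(Y)={2,4,6}: U {2,4,5,6}->{}; V {7,8}->{}; Y {2,4,6}->{}
So after all 4 constraints: D(V) = {}

Answer: {}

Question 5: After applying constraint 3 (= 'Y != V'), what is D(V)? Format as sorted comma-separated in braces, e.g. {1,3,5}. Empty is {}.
Constraint 1 (V != Y) on D(V)={3,7,8} D(Y)={2,4,6}: no change
Constraint 2 (U + Y = V) on D(U)={2,4,5,6,7} D(Y)={2,4,6} D(V)={3,7,8}: U {2,4,5,6,7}->{2,4,5,6}; V {3,7,8}->{7,8}
Constraint 3 (Y != V) on D(Y)={2,4,6} D(V)={7,8}: no change
So after constraint 3: D(V) = {7,8}

Answer: {7,8}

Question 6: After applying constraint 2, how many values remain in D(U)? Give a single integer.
Answer: 4

Derivation:
Constraint 1 (V != Y) on D(V)={3,7,8} D(Y)={2,4,6}: no change
Constraint 2 (U + Y = V) on D(U)={2,4,5,6,7} D(Y)={2,4,6} D(V)={3,7,8}: U {2,4,5,6,7}->{2,4,5,6}; V {3,7,8}->{7,8}
So after constraint 2: D(U)={2,4,5,6}, size = 4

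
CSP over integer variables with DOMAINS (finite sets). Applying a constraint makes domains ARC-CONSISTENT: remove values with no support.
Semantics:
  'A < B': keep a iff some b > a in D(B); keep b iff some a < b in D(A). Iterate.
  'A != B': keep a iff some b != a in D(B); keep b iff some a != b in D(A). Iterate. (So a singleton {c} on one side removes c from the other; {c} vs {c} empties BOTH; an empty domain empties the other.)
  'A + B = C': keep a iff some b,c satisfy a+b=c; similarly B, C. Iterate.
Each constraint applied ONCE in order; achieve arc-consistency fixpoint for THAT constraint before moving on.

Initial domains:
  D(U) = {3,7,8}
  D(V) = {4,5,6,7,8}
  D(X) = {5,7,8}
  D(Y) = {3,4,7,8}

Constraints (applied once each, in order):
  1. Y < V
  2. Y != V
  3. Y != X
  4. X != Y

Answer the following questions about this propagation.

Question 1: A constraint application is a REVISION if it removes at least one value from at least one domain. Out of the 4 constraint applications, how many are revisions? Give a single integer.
Constraint 1 (Y < V) on D(Y)={3,4,7,8} D(V)={4,5,6,7,8}: Y {3,4,7,8}->{3,4,7} => REVISION
Constraint 2 (Y != V) on D(Y)={3,4,7} D(V)={4,5,6,7,8}: no change => not a revision
Constraint 3 (Y != X) on D(Y)={3,4,7} D(X)={5,7,8}: no change => not a revision
Constraint 4 (X != Y) on D(X)={5,7,8} D(Y)={3,4,7}: no change => not a revision
Total revisions = 1

Answer: 1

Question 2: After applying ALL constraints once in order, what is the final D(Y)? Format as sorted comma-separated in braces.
Constraint 1 (Y < V) on D(Y)={3,4,7,8} D(V)={4,5,6,7,8}: Y {3,4,7,8}->{3,4,7}
Constraint 2 (Y != V) on D(Y)={3,4,7} D(V)={4,5,6,7,8}: no change
Constraint 3 (Y != X) on D(Y)={3,4,7} D(X)={5,7,8}: no change
Constraint 4 (X != Y) on D(X)={5,7,8} D(Y)={3,4,7}: no change
So after all 4 constraints: D(Y) = {3,4,7}

Answer: {3,4,7}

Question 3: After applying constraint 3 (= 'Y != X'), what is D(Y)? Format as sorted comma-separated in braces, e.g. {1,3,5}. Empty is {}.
Constraint 1 (Y < V) on D(Y)={3,4,7,8} D(V)={4,5,6,7,8}: Y {3,4,7,8}->{3,4,7}
Constraint 2 (Y != V) on D(Y)={3,4,7} D(V)={4,5,6,7,8}: no change
Constraint 3 (Y != X) on D(Y)={3,4,7} D(X)={5,7,8}: no change
So after constraint 3: D(Y) = {3,4,7}

Answer: {3,4,7}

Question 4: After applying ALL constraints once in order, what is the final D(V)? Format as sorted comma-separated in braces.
Answer: {4,5,6,7,8}

Derivation:
Constraint 1 (Y < V) on D(Y)={3,4,7,8} D(V)={4,5,6,7,8}: Y {3,4,7,8}->{3,4,7}
Constraint 2 (Y != V) on D(Y)={3,4,7} D(V)={4,5,6,7,8}: no change
Constraint 3 (Y != X) on D(Y)={3,4,7} D(X)={5,7,8}: no change
Constraint 4 (X != Y) on D(X)={5,7,8} D(Y)={3,4,7}: no change
So after all 4 constraints: D(V) = {4,5,6,7,8}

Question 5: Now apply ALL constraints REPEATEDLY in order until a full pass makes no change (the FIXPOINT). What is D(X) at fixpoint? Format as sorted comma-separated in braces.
Answer: {5,7,8}

Derivation:
pass 0 (initial): D(X)={5,7,8}
pass 1: Y {3,4,7,8}->{3,4,7}
pass 2: no change
Fixpoint after 2 passes: D(X) = {5,7,8}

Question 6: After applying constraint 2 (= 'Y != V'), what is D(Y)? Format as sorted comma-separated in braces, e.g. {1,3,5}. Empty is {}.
Constraint 1 (Y < V) on D(Y)={3,4,7,8} D(V)={4,5,6,7,8}: Y {3,4,7,8}->{3,4,7}
Constraint 2 (Y != V) on D(Y)={3,4,7} D(V)={4,5,6,7,8}: no change
So after constraint 2: D(Y) = {3,4,7}

Answer: {3,4,7}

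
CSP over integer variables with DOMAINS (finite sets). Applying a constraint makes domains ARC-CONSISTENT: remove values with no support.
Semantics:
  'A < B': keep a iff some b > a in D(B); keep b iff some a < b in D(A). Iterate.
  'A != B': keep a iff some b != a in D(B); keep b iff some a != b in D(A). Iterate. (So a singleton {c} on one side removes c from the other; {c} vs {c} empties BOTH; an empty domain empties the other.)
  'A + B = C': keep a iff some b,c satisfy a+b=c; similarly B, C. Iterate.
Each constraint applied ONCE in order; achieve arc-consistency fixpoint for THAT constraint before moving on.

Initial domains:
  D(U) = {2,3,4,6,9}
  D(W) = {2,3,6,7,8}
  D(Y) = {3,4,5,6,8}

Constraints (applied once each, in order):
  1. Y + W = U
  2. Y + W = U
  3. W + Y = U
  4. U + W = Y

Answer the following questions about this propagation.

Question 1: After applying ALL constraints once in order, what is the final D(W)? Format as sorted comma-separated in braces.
Answer: {}

Derivation:
Constraint 1 (Y + W = U) on D(Y)={3,4,5,6,8} D(W)={2,3,6,7,8} D(U)={2,3,4,6,9}: Y {3,4,5,6,8}->{3,4,6}; W {2,3,6,7,8}->{2,3,6}; U {2,3,4,6,9}->{6,9}
Constraint 2 (Y + W = U) on D(Y)={3,4,6} D(W)={2,3,6} D(U)={6,9}: no change
Constraint 3 (W + Y = U) on D(W)={2,3,6} D(Y)={3,4,6} D(U)={6,9}: no change
Constraint 4 (U + W = Y) on D(U)={6,9} D(W)={2,3,6} D(Y)={3,4,6}: U {6,9}->{}; W {2,3,6}->{}; Y {3,4,6}->{}
So after all 4 constraints: D(W) = {}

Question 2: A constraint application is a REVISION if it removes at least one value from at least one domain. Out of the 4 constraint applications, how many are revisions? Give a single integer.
Constraint 1 (Y + W = U) on D(Y)={3,4,5,6,8} D(W)={2,3,6,7,8} D(U)={2,3,4,6,9}: Y {3,4,5,6,8}->{3,4,6}; W {2,3,6,7,8}->{2,3,6}; U {2,3,4,6,9}->{6,9} => REVISION
Constraint 2 (Y + W = U) on D(Y)={3,4,6} D(W)={2,3,6} D(U)={6,9}: no change => not a revision
Constraint 3 (W + Y = U) on D(W)={2,3,6} D(Y)={3,4,6} D(U)={6,9}: no change => not a revision
Constraint 4 (U + W = Y) on D(U)={6,9} D(W)={2,3,6} D(Y)={3,4,6}: U {6,9}->{}; W {2,3,6}->{}; Y {3,4,6}->{} => REVISION
Total revisions = 2

Answer: 2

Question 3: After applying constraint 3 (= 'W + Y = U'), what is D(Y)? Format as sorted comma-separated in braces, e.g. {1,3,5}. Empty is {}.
Constraint 1 (Y + W = U) on D(Y)={3,4,5,6,8} D(W)={2,3,6,7,8} D(U)={2,3,4,6,9}: Y {3,4,5,6,8}->{3,4,6}; W {2,3,6,7,8}->{2,3,6}; U {2,3,4,6,9}->{6,9}
Constraint 2 (Y + W = U) on D(Y)={3,4,6} D(W)={2,3,6} D(U)={6,9}: no change
Constraint 3 (W + Y = U) on D(W)={2,3,6} D(Y)={3,4,6} D(U)={6,9}: no change
So after constraint 3: D(Y) = {3,4,6}

Answer: {3,4,6}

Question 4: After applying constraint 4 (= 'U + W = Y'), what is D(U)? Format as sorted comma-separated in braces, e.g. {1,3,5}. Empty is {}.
Answer: {}

Derivation:
Constraint 1 (Y + W = U) on D(Y)={3,4,5,6,8} D(W)={2,3,6,7,8} D(U)={2,3,4,6,9}: Y {3,4,5,6,8}->{3,4,6}; W {2,3,6,7,8}->{2,3,6}; U {2,3,4,6,9}->{6,9}
Constraint 2 (Y + W = U) on D(Y)={3,4,6} D(W)={2,3,6} D(U)={6,9}: no change
Constraint 3 (W + Y = U) on D(W)={2,3,6} D(Y)={3,4,6} D(U)={6,9}: no change
Constraint 4 (U + W = Y) on D(U)={6,9} D(W)={2,3,6} D(Y)={3,4,6}: U {6,9}->{}; W {2,3,6}->{}; Y {3,4,6}->{}
So after constraint 4: D(U) = {}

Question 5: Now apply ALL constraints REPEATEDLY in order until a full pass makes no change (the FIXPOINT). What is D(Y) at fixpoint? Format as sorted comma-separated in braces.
pass 0 (initial): D(Y)={3,4,5,6,8}
pass 1: U {2,3,4,6,9}->{}; W {2,3,6,7,8}->{}; Y {3,4,5,6,8}->{}
pass 2: no change
Fixpoint after 2 passes: D(Y) = {}

Answer: {}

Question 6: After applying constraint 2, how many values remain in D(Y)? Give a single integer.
Constraint 1 (Y + W = U) on D(Y)={3,4,5,6,8} D(W)={2,3,6,7,8} D(U)={2,3,4,6,9}: Y {3,4,5,6,8}->{3,4,6}; W {2,3,6,7,8}->{2,3,6}; U {2,3,4,6,9}->{6,9}
Constraint 2 (Y + W = U) on D(Y)={3,4,6} D(W)={2,3,6} D(U)={6,9}: no change
So after constraint 2: D(Y)={3,4,6}, size = 3

Answer: 3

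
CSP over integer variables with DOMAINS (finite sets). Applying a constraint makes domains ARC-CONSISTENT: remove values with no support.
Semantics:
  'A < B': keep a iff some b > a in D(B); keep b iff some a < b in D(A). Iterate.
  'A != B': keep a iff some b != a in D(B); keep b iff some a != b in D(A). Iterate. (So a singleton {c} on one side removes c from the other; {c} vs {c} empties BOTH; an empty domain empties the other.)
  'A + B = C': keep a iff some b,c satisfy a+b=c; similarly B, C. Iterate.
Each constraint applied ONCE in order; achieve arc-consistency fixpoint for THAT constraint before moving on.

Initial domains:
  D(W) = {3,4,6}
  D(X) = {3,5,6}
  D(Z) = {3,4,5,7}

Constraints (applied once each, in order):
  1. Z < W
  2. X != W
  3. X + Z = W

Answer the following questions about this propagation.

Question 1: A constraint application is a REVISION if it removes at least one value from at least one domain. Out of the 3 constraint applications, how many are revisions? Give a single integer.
Constraint 1 (Z < W) on D(Z)={3,4,5,7} D(W)={3,4,6}: Z {3,4,5,7}->{3,4,5}; W {3,4,6}->{4,6} => REVISION
Constraint 2 (X != W) on D(X)={3,5,6} D(W)={4,6}: no change => not a revision
Constraint 3 (X + Z = W) on D(X)={3,5,6} D(Z)={3,4,5} D(W)={4,6}: X {3,5,6}->{3}; Z {3,4,5}->{3}; W {4,6}->{6} => REVISION
Total revisions = 2

Answer: 2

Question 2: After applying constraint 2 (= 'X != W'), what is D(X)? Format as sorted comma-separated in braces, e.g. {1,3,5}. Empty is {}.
Answer: {3,5,6}

Derivation:
Constraint 1 (Z < W) on D(Z)={3,4,5,7} D(W)={3,4,6}: Z {3,4,5,7}->{3,4,5}; W {3,4,6}->{4,6}
Constraint 2 (X != W) on D(X)={3,5,6} D(W)={4,6}: no change
So after constraint 2: D(X) = {3,5,6}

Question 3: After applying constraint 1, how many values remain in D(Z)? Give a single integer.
Constraint 1 (Z < W) on D(Z)={3,4,5,7} D(W)={3,4,6}: Z {3,4,5,7}->{3,4,5}; W {3,4,6}->{4,6}
So after constraint 1: D(Z)={3,4,5}, size = 3

Answer: 3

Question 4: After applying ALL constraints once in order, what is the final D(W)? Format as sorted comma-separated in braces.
Answer: {6}

Derivation:
Constraint 1 (Z < W) on D(Z)={3,4,5,7} D(W)={3,4,6}: Z {3,4,5,7}->{3,4,5}; W {3,4,6}->{4,6}
Constraint 2 (X != W) on D(X)={3,5,6} D(W)={4,6}: no change
Constraint 3 (X + Z = W) on D(X)={3,5,6} D(Z)={3,4,5} D(W)={4,6}: X {3,5,6}->{3}; Z {3,4,5}->{3}; W {4,6}->{6}
So after all 3 constraints: D(W) = {6}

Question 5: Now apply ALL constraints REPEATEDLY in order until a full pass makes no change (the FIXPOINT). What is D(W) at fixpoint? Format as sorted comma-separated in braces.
Answer: {6}

Derivation:
pass 0 (initial): D(W)={3,4,6}
pass 1: W {3,4,6}->{6}; X {3,5,6}->{3}; Z {3,4,5,7}->{3}
pass 2: no change
Fixpoint after 2 passes: D(W) = {6}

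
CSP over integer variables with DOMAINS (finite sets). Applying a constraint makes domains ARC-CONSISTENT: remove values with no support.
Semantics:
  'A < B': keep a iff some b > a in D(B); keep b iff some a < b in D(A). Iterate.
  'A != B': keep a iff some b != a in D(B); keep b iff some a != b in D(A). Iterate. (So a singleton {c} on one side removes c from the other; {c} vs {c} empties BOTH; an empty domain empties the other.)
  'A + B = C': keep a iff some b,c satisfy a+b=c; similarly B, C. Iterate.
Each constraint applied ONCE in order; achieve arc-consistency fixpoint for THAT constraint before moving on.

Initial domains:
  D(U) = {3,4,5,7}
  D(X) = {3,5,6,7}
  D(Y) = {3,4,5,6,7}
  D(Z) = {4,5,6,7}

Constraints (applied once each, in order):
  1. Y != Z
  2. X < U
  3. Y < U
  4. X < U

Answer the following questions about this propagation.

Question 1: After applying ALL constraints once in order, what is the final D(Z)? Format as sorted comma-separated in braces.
Constraint 1 (Y != Z) on D(Y)={3,4,5,6,7} D(Z)={4,5,6,7}: no change
Constraint 2 (X < U) on D(X)={3,5,6,7} D(U)={3,4,5,7}: X {3,5,6,7}->{3,5,6}; U {3,4,5,7}->{4,5,7}
Constraint 3 (Y < U) on D(Y)={3,4,5,6,7} D(U)={4,5,7}: Y {3,4,5,6,7}->{3,4,5,6}
Constraint 4 (X < U) on D(X)={3,5,6} D(U)={4,5,7}: no change
So after all 4 constraints: D(Z) = {4,5,6,7}

Answer: {4,5,6,7}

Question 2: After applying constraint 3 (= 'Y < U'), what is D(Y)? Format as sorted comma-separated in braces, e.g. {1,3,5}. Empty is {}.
Constraint 1 (Y != Z) on D(Y)={3,4,5,6,7} D(Z)={4,5,6,7}: no change
Constraint 2 (X < U) on D(X)={3,5,6,7} D(U)={3,4,5,7}: X {3,5,6,7}->{3,5,6}; U {3,4,5,7}->{4,5,7}
Constraint 3 (Y < U) on D(Y)={3,4,5,6,7} D(U)={4,5,7}: Y {3,4,5,6,7}->{3,4,5,6}
So after constraint 3: D(Y) = {3,4,5,6}

Answer: {3,4,5,6}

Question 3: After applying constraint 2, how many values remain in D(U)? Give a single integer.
Constraint 1 (Y != Z) on D(Y)={3,4,5,6,7} D(Z)={4,5,6,7}: no change
Constraint 2 (X < U) on D(X)={3,5,6,7} D(U)={3,4,5,7}: X {3,5,6,7}->{3,5,6}; U {3,4,5,7}->{4,5,7}
So after constraint 2: D(U)={4,5,7}, size = 3

Answer: 3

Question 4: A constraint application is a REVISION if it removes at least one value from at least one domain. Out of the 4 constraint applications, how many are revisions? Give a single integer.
Constraint 1 (Y != Z) on D(Y)={3,4,5,6,7} D(Z)={4,5,6,7}: no change => not a revision
Constraint 2 (X < U) on D(X)={3,5,6,7} D(U)={3,4,5,7}: X {3,5,6,7}->{3,5,6}; U {3,4,5,7}->{4,5,7} => REVISION
Constraint 3 (Y < U) on D(Y)={3,4,5,6,7} D(U)={4,5,7}: Y {3,4,5,6,7}->{3,4,5,6} => REVISION
Constraint 4 (X < U) on D(X)={3,5,6} D(U)={4,5,7}: no change => not a revision
Total revisions = 2

Answer: 2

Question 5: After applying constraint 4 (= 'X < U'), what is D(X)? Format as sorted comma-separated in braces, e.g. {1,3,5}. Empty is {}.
Constraint 1 (Y != Z) on D(Y)={3,4,5,6,7} D(Z)={4,5,6,7}: no change
Constraint 2 (X < U) on D(X)={3,5,6,7} D(U)={3,4,5,7}: X {3,5,6,7}->{3,5,6}; U {3,4,5,7}->{4,5,7}
Constraint 3 (Y < U) on D(Y)={3,4,5,6,7} D(U)={4,5,7}: Y {3,4,5,6,7}->{3,4,5,6}
Constraint 4 (X < U) on D(X)={3,5,6} D(U)={4,5,7}: no change
So after constraint 4: D(X) = {3,5,6}

Answer: {3,5,6}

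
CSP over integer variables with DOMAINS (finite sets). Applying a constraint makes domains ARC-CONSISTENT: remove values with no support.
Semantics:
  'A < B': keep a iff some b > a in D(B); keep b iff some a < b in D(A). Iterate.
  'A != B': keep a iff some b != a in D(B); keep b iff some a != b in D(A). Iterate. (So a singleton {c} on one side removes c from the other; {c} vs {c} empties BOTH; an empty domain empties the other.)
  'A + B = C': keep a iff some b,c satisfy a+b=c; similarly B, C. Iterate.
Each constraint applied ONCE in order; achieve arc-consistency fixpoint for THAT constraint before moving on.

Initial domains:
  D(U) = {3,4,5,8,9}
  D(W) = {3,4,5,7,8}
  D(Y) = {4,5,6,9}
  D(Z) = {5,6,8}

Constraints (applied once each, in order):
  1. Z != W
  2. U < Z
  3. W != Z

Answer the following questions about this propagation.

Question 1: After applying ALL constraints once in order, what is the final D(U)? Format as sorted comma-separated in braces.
Answer: {3,4,5}

Derivation:
Constraint 1 (Z != W) on D(Z)={5,6,8} D(W)={3,4,5,7,8}: no change
Constraint 2 (U < Z) on D(U)={3,4,5,8,9} D(Z)={5,6,8}: U {3,4,5,8,9}->{3,4,5}
Constraint 3 (W != Z) on D(W)={3,4,5,7,8} D(Z)={5,6,8}: no change
So after all 3 constraints: D(U) = {3,4,5}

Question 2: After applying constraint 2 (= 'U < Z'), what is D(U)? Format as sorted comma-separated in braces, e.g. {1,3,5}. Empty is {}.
Constraint 1 (Z != W) on D(Z)={5,6,8} D(W)={3,4,5,7,8}: no change
Constraint 2 (U < Z) on D(U)={3,4,5,8,9} D(Z)={5,6,8}: U {3,4,5,8,9}->{3,4,5}
So after constraint 2: D(U) = {3,4,5}

Answer: {3,4,5}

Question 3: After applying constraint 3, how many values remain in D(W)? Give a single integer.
Answer: 5

Derivation:
Constraint 1 (Z != W) on D(Z)={5,6,8} D(W)={3,4,5,7,8}: no change
Constraint 2 (U < Z) on D(U)={3,4,5,8,9} D(Z)={5,6,8}: U {3,4,5,8,9}->{3,4,5}
Constraint 3 (W != Z) on D(W)={3,4,5,7,8} D(Z)={5,6,8}: no change
So after constraint 3: D(W)={3,4,5,7,8}, size = 5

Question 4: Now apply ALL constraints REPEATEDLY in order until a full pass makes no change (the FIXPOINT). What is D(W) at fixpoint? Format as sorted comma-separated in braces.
Answer: {3,4,5,7,8}

Derivation:
pass 0 (initial): D(W)={3,4,5,7,8}
pass 1: U {3,4,5,8,9}->{3,4,5}
pass 2: no change
Fixpoint after 2 passes: D(W) = {3,4,5,7,8}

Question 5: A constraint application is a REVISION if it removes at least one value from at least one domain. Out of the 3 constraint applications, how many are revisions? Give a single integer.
Answer: 1

Derivation:
Constraint 1 (Z != W) on D(Z)={5,6,8} D(W)={3,4,5,7,8}: no change => not a revision
Constraint 2 (U < Z) on D(U)={3,4,5,8,9} D(Z)={5,6,8}: U {3,4,5,8,9}->{3,4,5} => REVISION
Constraint 3 (W != Z) on D(W)={3,4,5,7,8} D(Z)={5,6,8}: no change => not a revision
Total revisions = 1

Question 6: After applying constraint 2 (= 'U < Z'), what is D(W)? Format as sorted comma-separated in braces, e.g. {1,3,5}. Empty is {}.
Constraint 1 (Z != W) on D(Z)={5,6,8} D(W)={3,4,5,7,8}: no change
Constraint 2 (U < Z) on D(U)={3,4,5,8,9} D(Z)={5,6,8}: U {3,4,5,8,9}->{3,4,5}
So after constraint 2: D(W) = {3,4,5,7,8}

Answer: {3,4,5,7,8}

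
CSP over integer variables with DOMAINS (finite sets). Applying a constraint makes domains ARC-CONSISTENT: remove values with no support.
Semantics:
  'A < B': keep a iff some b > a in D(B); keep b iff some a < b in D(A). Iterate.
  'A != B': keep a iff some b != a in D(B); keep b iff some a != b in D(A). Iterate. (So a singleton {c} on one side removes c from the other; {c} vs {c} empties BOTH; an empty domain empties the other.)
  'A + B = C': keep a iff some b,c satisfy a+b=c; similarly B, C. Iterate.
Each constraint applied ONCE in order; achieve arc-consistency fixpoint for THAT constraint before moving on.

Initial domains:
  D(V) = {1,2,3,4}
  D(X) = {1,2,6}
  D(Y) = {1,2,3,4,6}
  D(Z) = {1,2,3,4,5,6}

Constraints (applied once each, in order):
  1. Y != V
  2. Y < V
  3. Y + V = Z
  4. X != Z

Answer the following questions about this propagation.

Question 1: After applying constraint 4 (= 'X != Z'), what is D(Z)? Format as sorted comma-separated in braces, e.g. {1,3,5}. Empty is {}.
Constraint 1 (Y != V) on D(Y)={1,2,3,4,6} D(V)={1,2,3,4}: no change
Constraint 2 (Y < V) on D(Y)={1,2,3,4,6} D(V)={1,2,3,4}: Y {1,2,3,4,6}->{1,2,3}; V {1,2,3,4}->{2,3,4}
Constraint 3 (Y + V = Z) on D(Y)={1,2,3} D(V)={2,3,4} D(Z)={1,2,3,4,5,6}: Z {1,2,3,4,5,6}->{3,4,5,6}
Constraint 4 (X != Z) on D(X)={1,2,6} D(Z)={3,4,5,6}: no change
So after constraint 4: D(Z) = {3,4,5,6}

Answer: {3,4,5,6}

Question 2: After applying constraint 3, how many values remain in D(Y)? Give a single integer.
Answer: 3

Derivation:
Constraint 1 (Y != V) on D(Y)={1,2,3,4,6} D(V)={1,2,3,4}: no change
Constraint 2 (Y < V) on D(Y)={1,2,3,4,6} D(V)={1,2,3,4}: Y {1,2,3,4,6}->{1,2,3}; V {1,2,3,4}->{2,3,4}
Constraint 3 (Y + V = Z) on D(Y)={1,2,3} D(V)={2,3,4} D(Z)={1,2,3,4,5,6}: Z {1,2,3,4,5,6}->{3,4,5,6}
So after constraint 3: D(Y)={1,2,3}, size = 3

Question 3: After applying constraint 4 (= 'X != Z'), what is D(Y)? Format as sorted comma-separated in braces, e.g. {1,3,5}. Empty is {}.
Constraint 1 (Y != V) on D(Y)={1,2,3,4,6} D(V)={1,2,3,4}: no change
Constraint 2 (Y < V) on D(Y)={1,2,3,4,6} D(V)={1,2,3,4}: Y {1,2,3,4,6}->{1,2,3}; V {1,2,3,4}->{2,3,4}
Constraint 3 (Y + V = Z) on D(Y)={1,2,3} D(V)={2,3,4} D(Z)={1,2,3,4,5,6}: Z {1,2,3,4,5,6}->{3,4,5,6}
Constraint 4 (X != Z) on D(X)={1,2,6} D(Z)={3,4,5,6}: no change
So after constraint 4: D(Y) = {1,2,3}

Answer: {1,2,3}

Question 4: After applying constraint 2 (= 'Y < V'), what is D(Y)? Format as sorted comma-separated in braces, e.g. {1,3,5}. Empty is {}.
Constraint 1 (Y != V) on D(Y)={1,2,3,4,6} D(V)={1,2,3,4}: no change
Constraint 2 (Y < V) on D(Y)={1,2,3,4,6} D(V)={1,2,3,4}: Y {1,2,3,4,6}->{1,2,3}; V {1,2,3,4}->{2,3,4}
So after constraint 2: D(Y) = {1,2,3}

Answer: {1,2,3}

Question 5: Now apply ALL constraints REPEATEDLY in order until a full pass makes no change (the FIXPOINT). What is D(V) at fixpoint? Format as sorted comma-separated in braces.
pass 0 (initial): D(V)={1,2,3,4}
pass 1: V {1,2,3,4}->{2,3,4}; Y {1,2,3,4,6}->{1,2,3}; Z {1,2,3,4,5,6}->{3,4,5,6}
pass 2: no change
Fixpoint after 2 passes: D(V) = {2,3,4}

Answer: {2,3,4}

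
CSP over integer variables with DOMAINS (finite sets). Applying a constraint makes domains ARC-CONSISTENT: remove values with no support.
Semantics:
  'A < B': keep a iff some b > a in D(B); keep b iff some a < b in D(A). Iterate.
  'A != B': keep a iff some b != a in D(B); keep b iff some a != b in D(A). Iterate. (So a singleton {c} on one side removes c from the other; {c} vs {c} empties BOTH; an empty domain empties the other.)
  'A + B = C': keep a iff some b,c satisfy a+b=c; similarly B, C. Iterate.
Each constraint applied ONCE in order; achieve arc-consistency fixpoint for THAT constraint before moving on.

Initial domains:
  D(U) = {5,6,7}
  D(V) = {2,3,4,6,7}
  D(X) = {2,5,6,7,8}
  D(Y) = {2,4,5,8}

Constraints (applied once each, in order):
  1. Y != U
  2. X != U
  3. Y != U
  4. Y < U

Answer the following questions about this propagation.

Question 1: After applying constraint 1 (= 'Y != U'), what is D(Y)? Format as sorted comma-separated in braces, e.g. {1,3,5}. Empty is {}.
Answer: {2,4,5,8}

Derivation:
Constraint 1 (Y != U) on D(Y)={2,4,5,8} D(U)={5,6,7}: no change
So after constraint 1: D(Y) = {2,4,5,8}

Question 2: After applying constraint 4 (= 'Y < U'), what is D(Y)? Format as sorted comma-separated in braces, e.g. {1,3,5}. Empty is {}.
Answer: {2,4,5}

Derivation:
Constraint 1 (Y != U) on D(Y)={2,4,5,8} D(U)={5,6,7}: no change
Constraint 2 (X != U) on D(X)={2,5,6,7,8} D(U)={5,6,7}: no change
Constraint 3 (Y != U) on D(Y)={2,4,5,8} D(U)={5,6,7}: no change
Constraint 4 (Y < U) on D(Y)={2,4,5,8} D(U)={5,6,7}: Y {2,4,5,8}->{2,4,5}
So after constraint 4: D(Y) = {2,4,5}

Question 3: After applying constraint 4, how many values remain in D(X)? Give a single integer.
Constraint 1 (Y != U) on D(Y)={2,4,5,8} D(U)={5,6,7}: no change
Constraint 2 (X != U) on D(X)={2,5,6,7,8} D(U)={5,6,7}: no change
Constraint 3 (Y != U) on D(Y)={2,4,5,8} D(U)={5,6,7}: no change
Constraint 4 (Y < U) on D(Y)={2,4,5,8} D(U)={5,6,7}: Y {2,4,5,8}->{2,4,5}
So after constraint 4: D(X)={2,5,6,7,8}, size = 5

Answer: 5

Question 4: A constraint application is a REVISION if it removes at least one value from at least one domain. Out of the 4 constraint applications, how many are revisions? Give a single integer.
Answer: 1

Derivation:
Constraint 1 (Y != U) on D(Y)={2,4,5,8} D(U)={5,6,7}: no change => not a revision
Constraint 2 (X != U) on D(X)={2,5,6,7,8} D(U)={5,6,7}: no change => not a revision
Constraint 3 (Y != U) on D(Y)={2,4,5,8} D(U)={5,6,7}: no change => not a revision
Constraint 4 (Y < U) on D(Y)={2,4,5,8} D(U)={5,6,7}: Y {2,4,5,8}->{2,4,5} => REVISION
Total revisions = 1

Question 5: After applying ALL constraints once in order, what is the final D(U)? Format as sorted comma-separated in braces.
Answer: {5,6,7}

Derivation:
Constraint 1 (Y != U) on D(Y)={2,4,5,8} D(U)={5,6,7}: no change
Constraint 2 (X != U) on D(X)={2,5,6,7,8} D(U)={5,6,7}: no change
Constraint 3 (Y != U) on D(Y)={2,4,5,8} D(U)={5,6,7}: no change
Constraint 4 (Y < U) on D(Y)={2,4,5,8} D(U)={5,6,7}: Y {2,4,5,8}->{2,4,5}
So after all 4 constraints: D(U) = {5,6,7}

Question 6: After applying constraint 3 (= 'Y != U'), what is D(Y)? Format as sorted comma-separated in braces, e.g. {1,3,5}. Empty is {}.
Constraint 1 (Y != U) on D(Y)={2,4,5,8} D(U)={5,6,7}: no change
Constraint 2 (X != U) on D(X)={2,5,6,7,8} D(U)={5,6,7}: no change
Constraint 3 (Y != U) on D(Y)={2,4,5,8} D(U)={5,6,7}: no change
So after constraint 3: D(Y) = {2,4,5,8}

Answer: {2,4,5,8}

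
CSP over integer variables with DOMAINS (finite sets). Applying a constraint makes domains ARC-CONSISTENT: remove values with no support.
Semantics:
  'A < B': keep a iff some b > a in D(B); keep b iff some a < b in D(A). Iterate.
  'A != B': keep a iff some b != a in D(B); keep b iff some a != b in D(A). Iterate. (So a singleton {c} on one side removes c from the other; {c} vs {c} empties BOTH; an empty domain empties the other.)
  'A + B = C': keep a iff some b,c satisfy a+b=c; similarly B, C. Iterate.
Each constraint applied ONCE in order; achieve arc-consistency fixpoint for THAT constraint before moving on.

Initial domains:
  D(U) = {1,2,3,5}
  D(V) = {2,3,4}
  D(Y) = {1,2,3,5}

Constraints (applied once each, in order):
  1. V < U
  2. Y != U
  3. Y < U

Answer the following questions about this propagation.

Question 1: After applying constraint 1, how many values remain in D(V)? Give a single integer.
Constraint 1 (V < U) on D(V)={2,3,4} D(U)={1,2,3,5}: U {1,2,3,5}->{3,5}
So after constraint 1: D(V)={2,3,4}, size = 3

Answer: 3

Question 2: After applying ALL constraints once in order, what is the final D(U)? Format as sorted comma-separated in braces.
Answer: {3,5}

Derivation:
Constraint 1 (V < U) on D(V)={2,3,4} D(U)={1,2,3,5}: U {1,2,3,5}->{3,5}
Constraint 2 (Y != U) on D(Y)={1,2,3,5} D(U)={3,5}: no change
Constraint 3 (Y < U) on D(Y)={1,2,3,5} D(U)={3,5}: Y {1,2,3,5}->{1,2,3}
So after all 3 constraints: D(U) = {3,5}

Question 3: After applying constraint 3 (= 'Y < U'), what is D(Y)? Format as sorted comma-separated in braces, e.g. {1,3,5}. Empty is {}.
Constraint 1 (V < U) on D(V)={2,3,4} D(U)={1,2,3,5}: U {1,2,3,5}->{3,5}
Constraint 2 (Y != U) on D(Y)={1,2,3,5} D(U)={3,5}: no change
Constraint 3 (Y < U) on D(Y)={1,2,3,5} D(U)={3,5}: Y {1,2,3,5}->{1,2,3}
So after constraint 3: D(Y) = {1,2,3}

Answer: {1,2,3}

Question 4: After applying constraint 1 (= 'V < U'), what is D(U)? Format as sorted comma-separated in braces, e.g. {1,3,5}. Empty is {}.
Constraint 1 (V < U) on D(V)={2,3,4} D(U)={1,2,3,5}: U {1,2,3,5}->{3,5}
So after constraint 1: D(U) = {3,5}

Answer: {3,5}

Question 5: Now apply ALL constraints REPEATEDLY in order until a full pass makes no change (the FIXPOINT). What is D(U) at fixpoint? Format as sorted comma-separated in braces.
pass 0 (initial): D(U)={1,2,3,5}
pass 1: U {1,2,3,5}->{3,5}; Y {1,2,3,5}->{1,2,3}
pass 2: no change
Fixpoint after 2 passes: D(U) = {3,5}

Answer: {3,5}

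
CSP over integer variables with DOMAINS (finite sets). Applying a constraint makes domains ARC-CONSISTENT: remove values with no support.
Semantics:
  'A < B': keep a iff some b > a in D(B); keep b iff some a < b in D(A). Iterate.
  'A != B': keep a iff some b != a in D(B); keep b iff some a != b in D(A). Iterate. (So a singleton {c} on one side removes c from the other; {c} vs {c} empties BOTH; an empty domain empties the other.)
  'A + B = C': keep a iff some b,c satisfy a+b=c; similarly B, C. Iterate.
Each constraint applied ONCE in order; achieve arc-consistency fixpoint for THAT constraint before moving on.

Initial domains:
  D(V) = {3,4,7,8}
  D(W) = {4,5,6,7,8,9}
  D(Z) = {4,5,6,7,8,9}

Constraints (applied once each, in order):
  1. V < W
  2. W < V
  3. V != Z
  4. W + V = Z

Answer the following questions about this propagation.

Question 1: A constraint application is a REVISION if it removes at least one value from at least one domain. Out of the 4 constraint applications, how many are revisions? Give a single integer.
Answer: 2

Derivation:
Constraint 1 (V < W) on D(V)={3,4,7,8} D(W)={4,5,6,7,8,9}: no change => not a revision
Constraint 2 (W < V) on D(W)={4,5,6,7,8,9} D(V)={3,4,7,8}: W {4,5,6,7,8,9}->{4,5,6,7}; V {3,4,7,8}->{7,8} => REVISION
Constraint 3 (V != Z) on D(V)={7,8} D(Z)={4,5,6,7,8,9}: no change => not a revision
Constraint 4 (W + V = Z) on D(W)={4,5,6,7} D(V)={7,8} D(Z)={4,5,6,7,8,9}: W {4,5,6,7}->{}; V {7,8}->{}; Z {4,5,6,7,8,9}->{} => REVISION
Total revisions = 2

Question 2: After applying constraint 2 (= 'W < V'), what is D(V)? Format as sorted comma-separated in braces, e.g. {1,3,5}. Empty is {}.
Answer: {7,8}

Derivation:
Constraint 1 (V < W) on D(V)={3,4,7,8} D(W)={4,5,6,7,8,9}: no change
Constraint 2 (W < V) on D(W)={4,5,6,7,8,9} D(V)={3,4,7,8}: W {4,5,6,7,8,9}->{4,5,6,7}; V {3,4,7,8}->{7,8}
So after constraint 2: D(V) = {7,8}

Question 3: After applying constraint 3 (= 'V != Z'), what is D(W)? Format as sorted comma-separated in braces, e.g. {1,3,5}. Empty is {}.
Constraint 1 (V < W) on D(V)={3,4,7,8} D(W)={4,5,6,7,8,9}: no change
Constraint 2 (W < V) on D(W)={4,5,6,7,8,9} D(V)={3,4,7,8}: W {4,5,6,7,8,9}->{4,5,6,7}; V {3,4,7,8}->{7,8}
Constraint 3 (V != Z) on D(V)={7,8} D(Z)={4,5,6,7,8,9}: no change
So after constraint 3: D(W) = {4,5,6,7}

Answer: {4,5,6,7}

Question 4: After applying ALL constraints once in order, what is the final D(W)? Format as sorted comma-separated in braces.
Constraint 1 (V < W) on D(V)={3,4,7,8} D(W)={4,5,6,7,8,9}: no change
Constraint 2 (W < V) on D(W)={4,5,6,7,8,9} D(V)={3,4,7,8}: W {4,5,6,7,8,9}->{4,5,6,7}; V {3,4,7,8}->{7,8}
Constraint 3 (V != Z) on D(V)={7,8} D(Z)={4,5,6,7,8,9}: no change
Constraint 4 (W + V = Z) on D(W)={4,5,6,7} D(V)={7,8} D(Z)={4,5,6,7,8,9}: W {4,5,6,7}->{}; V {7,8}->{}; Z {4,5,6,7,8,9}->{}
So after all 4 constraints: D(W) = {}

Answer: {}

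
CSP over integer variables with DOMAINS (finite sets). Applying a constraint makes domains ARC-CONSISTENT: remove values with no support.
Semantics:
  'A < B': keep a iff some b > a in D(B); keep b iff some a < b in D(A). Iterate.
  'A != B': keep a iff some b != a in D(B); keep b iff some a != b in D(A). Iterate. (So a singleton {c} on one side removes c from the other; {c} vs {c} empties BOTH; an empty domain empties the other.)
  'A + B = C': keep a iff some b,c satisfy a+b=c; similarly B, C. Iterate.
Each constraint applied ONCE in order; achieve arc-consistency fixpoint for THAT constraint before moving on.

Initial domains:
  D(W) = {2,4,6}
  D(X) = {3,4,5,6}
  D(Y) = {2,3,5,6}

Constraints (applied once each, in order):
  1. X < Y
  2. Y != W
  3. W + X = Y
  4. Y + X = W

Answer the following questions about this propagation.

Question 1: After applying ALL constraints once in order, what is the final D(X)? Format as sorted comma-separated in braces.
Constraint 1 (X < Y) on D(X)={3,4,5,6} D(Y)={2,3,5,6}: X {3,4,5,6}->{3,4,5}; Y {2,3,5,6}->{5,6}
Constraint 2 (Y != W) on D(Y)={5,6} D(W)={2,4,6}: no change
Constraint 3 (W + X = Y) on D(W)={2,4,6} D(X)={3,4,5} D(Y)={5,6}: W {2,4,6}->{2}; X {3,4,5}->{3,4}
Constraint 4 (Y + X = W) on D(Y)={5,6} D(X)={3,4} D(W)={2}: Y {5,6}->{}; X {3,4}->{}; W {2}->{}
So after all 4 constraints: D(X) = {}

Answer: {}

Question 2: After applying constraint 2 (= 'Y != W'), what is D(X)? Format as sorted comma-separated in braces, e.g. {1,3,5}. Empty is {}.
Answer: {3,4,5}

Derivation:
Constraint 1 (X < Y) on D(X)={3,4,5,6} D(Y)={2,3,5,6}: X {3,4,5,6}->{3,4,5}; Y {2,3,5,6}->{5,6}
Constraint 2 (Y != W) on D(Y)={5,6} D(W)={2,4,6}: no change
So after constraint 2: D(X) = {3,4,5}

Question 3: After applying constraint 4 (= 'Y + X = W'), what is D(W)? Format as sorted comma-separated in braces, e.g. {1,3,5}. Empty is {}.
Constraint 1 (X < Y) on D(X)={3,4,5,6} D(Y)={2,3,5,6}: X {3,4,5,6}->{3,4,5}; Y {2,3,5,6}->{5,6}
Constraint 2 (Y != W) on D(Y)={5,6} D(W)={2,4,6}: no change
Constraint 3 (W + X = Y) on D(W)={2,4,6} D(X)={3,4,5} D(Y)={5,6}: W {2,4,6}->{2}; X {3,4,5}->{3,4}
Constraint 4 (Y + X = W) on D(Y)={5,6} D(X)={3,4} D(W)={2}: Y {5,6}->{}; X {3,4}->{}; W {2}->{}
So after constraint 4: D(W) = {}

Answer: {}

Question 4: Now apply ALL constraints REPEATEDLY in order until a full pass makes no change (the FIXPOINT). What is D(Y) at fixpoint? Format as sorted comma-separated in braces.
Answer: {}

Derivation:
pass 0 (initial): D(Y)={2,3,5,6}
pass 1: W {2,4,6}->{}; X {3,4,5,6}->{}; Y {2,3,5,6}->{}
pass 2: no change
Fixpoint after 2 passes: D(Y) = {}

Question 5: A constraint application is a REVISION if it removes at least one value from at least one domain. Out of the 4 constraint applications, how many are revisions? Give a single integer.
Constraint 1 (X < Y) on D(X)={3,4,5,6} D(Y)={2,3,5,6}: X {3,4,5,6}->{3,4,5}; Y {2,3,5,6}->{5,6} => REVISION
Constraint 2 (Y != W) on D(Y)={5,6} D(W)={2,4,6}: no change => not a revision
Constraint 3 (W + X = Y) on D(W)={2,4,6} D(X)={3,4,5} D(Y)={5,6}: W {2,4,6}->{2}; X {3,4,5}->{3,4} => REVISION
Constraint 4 (Y + X = W) on D(Y)={5,6} D(X)={3,4} D(W)={2}: Y {5,6}->{}; X {3,4}->{}; W {2}->{} => REVISION
Total revisions = 3

Answer: 3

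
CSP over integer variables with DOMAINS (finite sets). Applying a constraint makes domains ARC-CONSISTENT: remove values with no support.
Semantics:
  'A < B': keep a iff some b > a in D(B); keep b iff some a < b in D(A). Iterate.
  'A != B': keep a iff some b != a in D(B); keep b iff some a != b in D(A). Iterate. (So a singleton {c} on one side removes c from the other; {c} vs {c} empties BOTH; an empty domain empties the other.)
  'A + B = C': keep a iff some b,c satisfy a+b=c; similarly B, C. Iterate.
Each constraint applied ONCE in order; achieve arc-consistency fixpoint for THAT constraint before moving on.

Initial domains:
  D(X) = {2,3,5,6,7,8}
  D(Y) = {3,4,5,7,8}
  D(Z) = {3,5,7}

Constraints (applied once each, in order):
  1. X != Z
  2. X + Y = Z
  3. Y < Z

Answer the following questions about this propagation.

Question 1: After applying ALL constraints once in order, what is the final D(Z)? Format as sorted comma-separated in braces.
Answer: {5,7}

Derivation:
Constraint 1 (X != Z) on D(X)={2,3,5,6,7,8} D(Z)={3,5,7}: no change
Constraint 2 (X + Y = Z) on D(X)={2,3,5,6,7,8} D(Y)={3,4,5,7,8} D(Z)={3,5,7}: X {2,3,5,6,7,8}->{2,3}; Y {3,4,5,7,8}->{3,4,5}; Z {3,5,7}->{5,7}
Constraint 3 (Y < Z) on D(Y)={3,4,5} D(Z)={5,7}: no change
So after all 3 constraints: D(Z) = {5,7}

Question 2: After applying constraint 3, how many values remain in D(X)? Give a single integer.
Answer: 2

Derivation:
Constraint 1 (X != Z) on D(X)={2,3,5,6,7,8} D(Z)={3,5,7}: no change
Constraint 2 (X + Y = Z) on D(X)={2,3,5,6,7,8} D(Y)={3,4,5,7,8} D(Z)={3,5,7}: X {2,3,5,6,7,8}->{2,3}; Y {3,4,5,7,8}->{3,4,5}; Z {3,5,7}->{5,7}
Constraint 3 (Y < Z) on D(Y)={3,4,5} D(Z)={5,7}: no change
So after constraint 3: D(X)={2,3}, size = 2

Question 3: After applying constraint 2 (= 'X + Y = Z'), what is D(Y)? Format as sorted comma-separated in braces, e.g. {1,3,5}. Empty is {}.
Constraint 1 (X != Z) on D(X)={2,3,5,6,7,8} D(Z)={3,5,7}: no change
Constraint 2 (X + Y = Z) on D(X)={2,3,5,6,7,8} D(Y)={3,4,5,7,8} D(Z)={3,5,7}: X {2,3,5,6,7,8}->{2,3}; Y {3,4,5,7,8}->{3,4,5}; Z {3,5,7}->{5,7}
So after constraint 2: D(Y) = {3,4,5}

Answer: {3,4,5}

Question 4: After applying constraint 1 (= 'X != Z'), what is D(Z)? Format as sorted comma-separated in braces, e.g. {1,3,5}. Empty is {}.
Answer: {3,5,7}

Derivation:
Constraint 1 (X != Z) on D(X)={2,3,5,6,7,8} D(Z)={3,5,7}: no change
So after constraint 1: D(Z) = {3,5,7}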